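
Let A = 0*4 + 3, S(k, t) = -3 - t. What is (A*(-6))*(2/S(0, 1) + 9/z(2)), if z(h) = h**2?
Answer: -63/2 ≈ -31.500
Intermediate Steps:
A = 3 (A = 0 + 3 = 3)
(A*(-6))*(2/S(0, 1) + 9/z(2)) = (3*(-6))*(2/(-3 - 1*1) + 9/(2**2)) = -18*(2/(-3 - 1) + 9/4) = -18*(2/(-4) + 9*(1/4)) = -18*(2*(-1/4) + 9/4) = -18*(-1/2 + 9/4) = -18*7/4 = -63/2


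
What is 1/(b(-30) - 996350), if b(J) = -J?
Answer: -1/996320 ≈ -1.0037e-6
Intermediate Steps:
1/(b(-30) - 996350) = 1/(-1*(-30) - 996350) = 1/(30 - 996350) = 1/(-996320) = -1/996320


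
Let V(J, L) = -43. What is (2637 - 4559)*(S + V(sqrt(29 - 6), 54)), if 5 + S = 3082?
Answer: -5831348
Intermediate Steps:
S = 3077 (S = -5 + 3082 = 3077)
(2637 - 4559)*(S + V(sqrt(29 - 6), 54)) = (2637 - 4559)*(3077 - 43) = -1922*3034 = -5831348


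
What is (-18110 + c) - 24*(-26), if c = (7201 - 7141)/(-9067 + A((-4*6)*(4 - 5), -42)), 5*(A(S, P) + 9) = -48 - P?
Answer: -396809948/22693 ≈ -17486.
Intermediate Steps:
A(S, P) = -93/5 - P/5 (A(S, P) = -9 + (-48 - P)/5 = -9 + (-48/5 - P/5) = -93/5 - P/5)
c = -150/22693 (c = (7201 - 7141)/(-9067 + (-93/5 - ⅕*(-42))) = 60/(-9067 + (-93/5 + 42/5)) = 60/(-9067 - 51/5) = 60/(-45386/5) = 60*(-5/45386) = -150/22693 ≈ -0.0066100)
(-18110 + c) - 24*(-26) = (-18110 - 150/22693) - 24*(-26) = -410970380/22693 + 624 = -396809948/22693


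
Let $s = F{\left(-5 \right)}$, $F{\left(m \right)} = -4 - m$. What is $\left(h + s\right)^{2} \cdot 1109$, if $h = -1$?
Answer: $0$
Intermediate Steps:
$s = 1$ ($s = -4 - -5 = -4 + 5 = 1$)
$\left(h + s\right)^{2} \cdot 1109 = \left(-1 + 1\right)^{2} \cdot 1109 = 0^{2} \cdot 1109 = 0 \cdot 1109 = 0$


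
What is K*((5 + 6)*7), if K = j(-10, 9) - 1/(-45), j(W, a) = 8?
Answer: 27797/45 ≈ 617.71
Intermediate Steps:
K = 361/45 (K = 8 - 1/(-45) = 8 - 1*(-1/45) = 8 + 1/45 = 361/45 ≈ 8.0222)
K*((5 + 6)*7) = 361*((5 + 6)*7)/45 = 361*(11*7)/45 = (361/45)*77 = 27797/45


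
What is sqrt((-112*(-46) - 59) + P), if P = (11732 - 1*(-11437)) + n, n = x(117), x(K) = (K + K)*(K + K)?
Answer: sqrt(83018) ≈ 288.13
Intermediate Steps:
x(K) = 4*K**2 (x(K) = (2*K)*(2*K) = 4*K**2)
n = 54756 (n = 4*117**2 = 4*13689 = 54756)
P = 77925 (P = (11732 - 1*(-11437)) + 54756 = (11732 + 11437) + 54756 = 23169 + 54756 = 77925)
sqrt((-112*(-46) - 59) + P) = sqrt((-112*(-46) - 59) + 77925) = sqrt((5152 - 59) + 77925) = sqrt(5093 + 77925) = sqrt(83018)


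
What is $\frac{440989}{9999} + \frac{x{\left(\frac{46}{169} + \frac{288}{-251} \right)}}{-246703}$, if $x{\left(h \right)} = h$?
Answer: $\frac{4614903757019747}{104638480675443} \approx 44.103$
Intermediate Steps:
$\frac{440989}{9999} + \frac{x{\left(\frac{46}{169} + \frac{288}{-251} \right)}}{-246703} = \frac{440989}{9999} + \frac{\frac{46}{169} + \frac{288}{-251}}{-246703} = 440989 \cdot \frac{1}{9999} + \left(46 \cdot \frac{1}{169} + 288 \left(- \frac{1}{251}\right)\right) \left(- \frac{1}{246703}\right) = \frac{440989}{9999} + \left(\frac{46}{169} - \frac{288}{251}\right) \left(- \frac{1}{246703}\right) = \frac{440989}{9999} - - \frac{37126}{10464894557} = \frac{440989}{9999} + \frac{37126}{10464894557} = \frac{4614903757019747}{104638480675443}$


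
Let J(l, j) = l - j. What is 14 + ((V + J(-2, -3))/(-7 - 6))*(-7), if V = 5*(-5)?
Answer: 14/13 ≈ 1.0769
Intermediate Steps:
V = -25
14 + ((V + J(-2, -3))/(-7 - 6))*(-7) = 14 + ((-25 + (-2 - 1*(-3)))/(-7 - 6))*(-7) = 14 + ((-25 + (-2 + 3))/(-13))*(-7) = 14 + ((-25 + 1)*(-1/13))*(-7) = 14 - 24*(-1/13)*(-7) = 14 + (24/13)*(-7) = 14 - 168/13 = 14/13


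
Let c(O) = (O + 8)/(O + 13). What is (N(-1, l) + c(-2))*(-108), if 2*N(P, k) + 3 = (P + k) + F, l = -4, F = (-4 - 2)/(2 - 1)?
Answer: 7668/11 ≈ 697.09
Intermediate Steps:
c(O) = (8 + O)/(13 + O)
F = -6 (F = -6/1 = -6*1 = -6)
N(P, k) = -9/2 + P/2 + k/2 (N(P, k) = -3/2 + ((P + k) - 6)/2 = -3/2 + (-6 + P + k)/2 = -3/2 + (-3 + P/2 + k/2) = -9/2 + P/2 + k/2)
(N(-1, l) + c(-2))*(-108) = ((-9/2 + (½)*(-1) + (½)*(-4)) + (8 - 2)/(13 - 2))*(-108) = ((-9/2 - ½ - 2) + 6/11)*(-108) = (-7 + (1/11)*6)*(-108) = (-7 + 6/11)*(-108) = -71/11*(-108) = 7668/11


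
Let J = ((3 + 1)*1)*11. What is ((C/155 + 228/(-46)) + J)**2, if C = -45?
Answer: 763472161/508369 ≈ 1501.8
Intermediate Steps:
J = 44 (J = (4*1)*11 = 4*11 = 44)
((C/155 + 228/(-46)) + J)**2 = ((-45/155 + 228/(-46)) + 44)**2 = ((-45*1/155 + 228*(-1/46)) + 44)**2 = ((-9/31 - 114/23) + 44)**2 = (-3741/713 + 44)**2 = (27631/713)**2 = 763472161/508369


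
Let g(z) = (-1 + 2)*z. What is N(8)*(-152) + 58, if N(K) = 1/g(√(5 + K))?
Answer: 58 - 152*√13/13 ≈ 15.843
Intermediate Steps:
g(z) = z (g(z) = 1*z = z)
N(K) = (5 + K)^(-½) (N(K) = 1/(√(5 + K)) = (5 + K)^(-½))
N(8)*(-152) + 58 = -152/√(5 + 8) + 58 = -152/√13 + 58 = (√13/13)*(-152) + 58 = -152*√13/13 + 58 = 58 - 152*√13/13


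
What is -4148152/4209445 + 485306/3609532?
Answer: -6465009234847/7597063214870 ≈ -0.85099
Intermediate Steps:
-4148152/4209445 + 485306/3609532 = -4148152*1/4209445 + 485306*(1/3609532) = -4148152/4209445 + 242653/1804766 = -6465009234847/7597063214870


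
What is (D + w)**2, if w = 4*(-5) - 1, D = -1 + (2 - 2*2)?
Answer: 576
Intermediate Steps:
D = -3 (D = -1 + (2 - 4) = -1 - 2 = -3)
w = -21 (w = -20 - 1 = -21)
(D + w)**2 = (-3 - 21)**2 = (-24)**2 = 576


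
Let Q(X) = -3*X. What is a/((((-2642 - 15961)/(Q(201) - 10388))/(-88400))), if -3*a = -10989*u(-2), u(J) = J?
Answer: 60837383200/159 ≈ 3.8262e+8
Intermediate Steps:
a = -7326 (a = -(-3663)*(-2) = -⅓*21978 = -7326)
a/((((-2642 - 15961)/(Q(201) - 10388))/(-88400))) = -7326*(-88400*(-3*201 - 10388)/(-2642 - 15961)) = -7326/(-18603/(-603 - 10388)*(-1/88400)) = -7326/(-18603/(-10991)*(-1/88400)) = -7326/(-18603*(-1/10991)*(-1/88400)) = -7326/((18603/10991)*(-1/88400)) = -7326/(-1431/74738800) = -7326*(-74738800/1431) = 60837383200/159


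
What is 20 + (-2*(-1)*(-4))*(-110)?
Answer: 900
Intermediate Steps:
20 + (-2*(-1)*(-4))*(-110) = 20 + (2*(-4))*(-110) = 20 - 8*(-110) = 20 + 880 = 900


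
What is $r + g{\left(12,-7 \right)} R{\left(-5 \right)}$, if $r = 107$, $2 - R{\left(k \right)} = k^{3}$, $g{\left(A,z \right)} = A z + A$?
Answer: $-9037$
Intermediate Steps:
$g{\left(A,z \right)} = A + A z$
$R{\left(k \right)} = 2 - k^{3}$
$r + g{\left(12,-7 \right)} R{\left(-5 \right)} = 107 + 12 \left(1 - 7\right) \left(2 - \left(-5\right)^{3}\right) = 107 + 12 \left(-6\right) \left(2 - -125\right) = 107 - 72 \left(2 + 125\right) = 107 - 9144 = -9037$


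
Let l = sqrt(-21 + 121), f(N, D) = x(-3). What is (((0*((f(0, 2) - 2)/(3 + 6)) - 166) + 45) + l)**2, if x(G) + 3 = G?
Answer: 12321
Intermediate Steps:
x(G) = -3 + G
f(N, D) = -6 (f(N, D) = -3 - 3 = -6)
l = 10 (l = sqrt(100) = 10)
(((0*((f(0, 2) - 2)/(3 + 6)) - 166) + 45) + l)**2 = (((0*((-6 - 2)/(3 + 6)) - 166) + 45) + 10)**2 = (((0*(-8/9) - 166) + 45) + 10)**2 = (((0 - 166) + 45) + 10)**2 = ((-166 + 45) + 10)**2 = (-121 + 10)**2 = (-111)**2 = 12321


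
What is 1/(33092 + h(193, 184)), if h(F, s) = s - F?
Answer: 1/33083 ≈ 3.0227e-5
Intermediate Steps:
1/(33092 + h(193, 184)) = 1/(33092 + (184 - 1*193)) = 1/(33092 + (184 - 193)) = 1/(33092 - 9) = 1/33083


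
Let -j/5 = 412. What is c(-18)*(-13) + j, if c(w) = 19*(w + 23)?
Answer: -3295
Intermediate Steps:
c(w) = 437 + 19*w (c(w) = 19*(23 + w) = 437 + 19*w)
j = -2060 (j = -5*412 = -2060)
c(-18)*(-13) + j = (437 + 19*(-18))*(-13) - 2060 = (437 - 342)*(-13) - 2060 = 95*(-13) - 2060 = -1235 - 2060 = -3295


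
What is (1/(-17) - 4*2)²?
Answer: 18769/289 ≈ 64.945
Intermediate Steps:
(1/(-17) - 4*2)² = (-1/17 - 8)² = (-137/17)² = 18769/289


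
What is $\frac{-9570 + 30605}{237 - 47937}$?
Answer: $- \frac{4207}{9540} \approx -0.44099$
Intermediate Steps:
$\frac{-9570 + 30605}{237 - 47937} = \frac{21035}{237 - 47937} = \frac{21035}{-47700} = 21035 \left(- \frac{1}{47700}\right) = - \frac{4207}{9540}$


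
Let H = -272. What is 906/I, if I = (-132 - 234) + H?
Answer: -453/319 ≈ -1.4201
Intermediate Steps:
I = -638 (I = (-132 - 234) - 272 = -366 - 272 = -638)
906/I = 906/(-638) = 906*(-1/638) = -453/319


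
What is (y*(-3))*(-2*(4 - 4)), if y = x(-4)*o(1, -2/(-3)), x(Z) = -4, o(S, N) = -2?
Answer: 0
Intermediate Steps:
y = 8 (y = -4*(-2) = 8)
(y*(-3))*(-2*(4 - 4)) = (8*(-3))*(-2*(4 - 4)) = -(-48)*0 = -24*0 = 0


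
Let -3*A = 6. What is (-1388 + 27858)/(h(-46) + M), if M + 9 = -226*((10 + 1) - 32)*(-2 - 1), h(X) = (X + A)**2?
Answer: -26470/11943 ≈ -2.2164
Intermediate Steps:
A = -2 (A = -1/3*6 = -2)
h(X) = (-2 + X)**2 (h(X) = (X - 2)**2 = (-2 + X)**2)
M = -14247 (M = -9 - 226*((10 + 1) - 32)*(-2 - 1) = -9 - 226*(11 - 32)*(-3) = -9 - (-4746)*(-3) = -9 - 226*63 = -9 - 14238 = -14247)
(-1388 + 27858)/(h(-46) + M) = (-1388 + 27858)/((-2 - 46)**2 - 14247) = 26470/((-48)**2 - 14247) = 26470/(2304 - 14247) = 26470/(-11943) = 26470*(-1/11943) = -26470/11943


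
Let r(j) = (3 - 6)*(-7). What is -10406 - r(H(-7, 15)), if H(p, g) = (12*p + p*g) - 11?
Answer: -10427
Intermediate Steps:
H(p, g) = -11 + 12*p + g*p (H(p, g) = (12*p + g*p) - 11 = -11 + 12*p + g*p)
r(j) = 21 (r(j) = -3*(-7) = 21)
-10406 - r(H(-7, 15)) = -10406 - 1*21 = -10406 - 21 = -10427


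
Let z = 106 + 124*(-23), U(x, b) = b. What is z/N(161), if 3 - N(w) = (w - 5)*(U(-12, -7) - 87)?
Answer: -2746/14667 ≈ -0.18722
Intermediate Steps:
z = -2746 (z = 106 - 2852 = -2746)
N(w) = -467 + 94*w (N(w) = 3 - (w - 5)*(-7 - 87) = 3 - (-5 + w)*(-94) = 3 - (470 - 94*w) = 3 + (-470 + 94*w) = -467 + 94*w)
z/N(161) = -2746/(-467 + 94*161) = -2746/(-467 + 15134) = -2746/14667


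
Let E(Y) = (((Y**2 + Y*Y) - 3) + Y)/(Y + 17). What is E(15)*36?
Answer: 2079/4 ≈ 519.75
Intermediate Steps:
E(Y) = (-3 + Y + 2*Y**2)/(17 + Y) (E(Y) = (((Y**2 + Y**2) - 3) + Y)/(17 + Y) = ((2*Y**2 - 3) + Y)/(17 + Y) = ((-3 + 2*Y**2) + Y)/(17 + Y) = (-3 + Y + 2*Y**2)/(17 + Y))
E(15)*36 = ((-3 + 15 + 2*15**2)/(17 + 15))*36 = ((-3 + 15 + 2*225)/32)*36 = ((-3 + 15 + 450)/32)*36 = ((1/32)*462)*36 = (231/16)*36 = 2079/4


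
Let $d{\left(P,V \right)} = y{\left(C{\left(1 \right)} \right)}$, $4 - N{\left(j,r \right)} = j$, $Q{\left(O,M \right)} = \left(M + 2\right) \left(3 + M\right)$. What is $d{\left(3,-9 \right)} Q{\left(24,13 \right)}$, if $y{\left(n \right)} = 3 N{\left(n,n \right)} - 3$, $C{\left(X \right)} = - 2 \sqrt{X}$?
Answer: $3600$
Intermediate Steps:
$Q{\left(O,M \right)} = \left(2 + M\right) \left(3 + M\right)$
$N{\left(j,r \right)} = 4 - j$
$y{\left(n \right)} = 9 - 3 n$ ($y{\left(n \right)} = 3 \left(4 - n\right) - 3 = \left(12 - 3 n\right) - 3 = 9 - 3 n$)
$d{\left(P,V \right)} = 15$ ($d{\left(P,V \right)} = 9 - 3 \left(- 2 \sqrt{1}\right) = 9 - 3 \left(\left(-2\right) 1\right) = 9 - -6 = 9 + 6 = 15$)
$d{\left(3,-9 \right)} Q{\left(24,13 \right)} = 15 \left(6 + 13^{2} + 5 \cdot 13\right) = 15 \left(6 + 169 + 65\right) = 15 \cdot 240 = 3600$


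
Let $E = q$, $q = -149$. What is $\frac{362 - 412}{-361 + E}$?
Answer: $\frac{5}{51} \approx 0.098039$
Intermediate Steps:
$E = -149$
$\frac{362 - 412}{-361 + E} = \frac{362 - 412}{-361 - 149} = - \frac{50}{-510} = \left(-50\right) \left(- \frac{1}{510}\right) = \frac{5}{51}$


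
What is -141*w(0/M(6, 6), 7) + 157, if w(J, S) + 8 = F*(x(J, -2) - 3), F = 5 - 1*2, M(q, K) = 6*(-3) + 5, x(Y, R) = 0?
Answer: 2554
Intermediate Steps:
M(q, K) = -13 (M(q, K) = -18 + 5 = -13)
F = 3 (F = 5 - 2 = 3)
w(J, S) = -17 (w(J, S) = -8 + 3*(0 - 3) = -8 + 3*(-3) = -8 - 9 = -17)
-141*w(0/M(6, 6), 7) + 157 = -141*(-17) + 157 = 2397 + 157 = 2554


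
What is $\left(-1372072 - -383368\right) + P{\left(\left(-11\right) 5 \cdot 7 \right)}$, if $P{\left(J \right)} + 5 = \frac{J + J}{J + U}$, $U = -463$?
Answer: $- \frac{419212231}{424} \approx -9.8871 \cdot 10^{5}$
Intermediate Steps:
$P{\left(J \right)} = -5 + \frac{2 J}{-463 + J}$ ($P{\left(J \right)} = -5 + \frac{J + J}{J - 463} = -5 + \frac{2 J}{-463 + J}$)
$\left(-1372072 - -383368\right) + P{\left(\left(-11\right) 5 \cdot 7 \right)} = \left(-1372072 - -383368\right) + \frac{2315 - 3 \left(-11\right) 5 \cdot 7}{-463 + \left(-11\right) 5 \cdot 7} = \left(-1372072 + 383368\right) + \frac{2315 - 3 \left(\left(-55\right) 7\right)}{-463 - 385} = -988704 + \frac{2315 - -1155}{-463 - 385} = -988704 + \frac{2315 + 1155}{-848} = -988704 - \frac{1735}{424} = - \frac{419212231}{424}$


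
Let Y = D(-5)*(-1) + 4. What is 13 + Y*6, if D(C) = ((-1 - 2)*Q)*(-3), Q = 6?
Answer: -287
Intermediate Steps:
D(C) = 54 (D(C) = ((-1 - 2)*6)*(-3) = -3*6*(-3) = -18*(-3) = 54)
Y = -50 (Y = 54*(-1) + 4 = -54 + 4 = -50)
13 + Y*6 = 13 - 50*6 = 13 - 300 = -287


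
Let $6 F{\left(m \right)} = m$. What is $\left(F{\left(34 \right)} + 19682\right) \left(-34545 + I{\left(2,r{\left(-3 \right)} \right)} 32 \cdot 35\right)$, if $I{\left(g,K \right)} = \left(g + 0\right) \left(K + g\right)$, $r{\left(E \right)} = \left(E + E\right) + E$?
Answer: $- \frac{2966439175}{3} \approx -9.8881 \cdot 10^{8}$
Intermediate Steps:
$F{\left(m \right)} = \frac{m}{6}$
$r{\left(E \right)} = 3 E$ ($r{\left(E \right)} = 2 E + E = 3 E$)
$I{\left(g,K \right)} = g \left(K + g\right)$
$\left(F{\left(34 \right)} + 19682\right) \left(-34545 + I{\left(2,r{\left(-3 \right)} \right)} 32 \cdot 35\right) = \left(\frac{1}{6} \cdot 34 + 19682\right) \left(-34545 + 2 \left(3 \left(-3\right) + 2\right) 32 \cdot 35\right) = \left(\frac{17}{3} + 19682\right) \left(-34545 + 2 \left(-9 + 2\right) 32 \cdot 35\right) = \frac{59063 \left(-34545 + 2 \left(-7\right) 32 \cdot 35\right)}{3} = \frac{59063 \left(-34545 + \left(-14\right) 32 \cdot 35\right)}{3} = \frac{59063 \left(-34545 - 15680\right)}{3} = \frac{59063}{3} \left(-50225\right) = - \frac{2966439175}{3}$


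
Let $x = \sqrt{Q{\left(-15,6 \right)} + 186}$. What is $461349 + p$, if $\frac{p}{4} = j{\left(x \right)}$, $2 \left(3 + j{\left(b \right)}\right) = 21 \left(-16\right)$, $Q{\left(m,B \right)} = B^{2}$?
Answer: $460665$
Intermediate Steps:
$x = \sqrt{222}$ ($x = \sqrt{6^{2} + 186} = \sqrt{36 + 186} = \sqrt{222} \approx 14.9$)
$j{\left(b \right)} = -171$ ($j{\left(b \right)} = -3 + \frac{21 \left(-16\right)}{2} = -3 + \frac{1}{2} \left(-336\right) = -3 - 168 = -171$)
$p = -684$ ($p = 4 \left(-171\right) = -684$)
$461349 + p = 461349 - 684 = 460665$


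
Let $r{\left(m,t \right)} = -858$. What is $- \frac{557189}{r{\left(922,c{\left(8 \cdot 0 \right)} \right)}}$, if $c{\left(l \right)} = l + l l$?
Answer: $\frac{557189}{858} \approx 649.4$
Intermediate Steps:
$c{\left(l \right)} = l + l^{2}$
$- \frac{557189}{r{\left(922,c{\left(8 \cdot 0 \right)} \right)}} = - \frac{557189}{-858} = \left(-557189\right) \left(- \frac{1}{858}\right) = \frac{557189}{858}$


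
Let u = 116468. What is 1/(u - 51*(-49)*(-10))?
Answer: 1/91478 ≈ 1.0932e-5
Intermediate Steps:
1/(u - 51*(-49)*(-10)) = 1/(116468 - 51*(-49)*(-10)) = 1/(116468 + 2499*(-10)) = 1/(116468 - 24990) = 1/91478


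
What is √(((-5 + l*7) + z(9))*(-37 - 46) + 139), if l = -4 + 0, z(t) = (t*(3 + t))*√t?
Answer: I*√24014 ≈ 154.96*I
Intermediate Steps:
z(t) = t^(3/2)*(3 + t)
l = -4
√(((-5 + l*7) + z(9))*(-37 - 46) + 139) = √(((-5 - 4*7) + 9^(3/2)*(3 + 9))*(-37 - 46) + 139) = √(((-5 - 28) + 27*12)*(-83) + 139) = √((-33 + 324)*(-83) + 139) = √(291*(-83) + 139) = √(-24153 + 139) = √(-24014) = I*√24014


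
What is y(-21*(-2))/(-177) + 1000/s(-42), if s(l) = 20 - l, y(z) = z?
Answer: 29066/1829 ≈ 15.892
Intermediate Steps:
y(-21*(-2))/(-177) + 1000/s(-42) = -21*(-2)/(-177) + 1000/(20 - 1*(-42)) = 42*(-1/177) + 1000/(20 + 42) = -14/59 + 1000/62 = -14/59 + 1000*(1/62) = -14/59 + 500/31 = 29066/1829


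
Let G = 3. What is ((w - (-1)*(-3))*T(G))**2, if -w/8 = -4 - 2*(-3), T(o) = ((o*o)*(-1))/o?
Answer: 3249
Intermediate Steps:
T(o) = -o (T(o) = (o**2*(-1))/o = (-o**2)/o = -o)
w = -16 (w = -8*(-4 - 2*(-3)) = -8*(-4 + 6) = -8*2 = -16)
((w - (-1)*(-3))*T(G))**2 = ((-16 - (-1)*(-3))*(-1*3))**2 = ((-16 - 1*3)*(-3))**2 = ((-16 - 3)*(-3))**2 = (-19*(-3))**2 = 57**2 = 3249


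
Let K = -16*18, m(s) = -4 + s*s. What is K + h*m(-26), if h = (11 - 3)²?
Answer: 42720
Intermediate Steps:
m(s) = -4 + s²
h = 64 (h = 8² = 64)
K = -288
K + h*m(-26) = -288 + 64*(-4 + (-26)²) = -288 + 64*(-4 + 676) = -288 + 64*672 = -288 + 43008 = 42720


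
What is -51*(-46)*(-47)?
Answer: -110262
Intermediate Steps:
-51*(-46)*(-47) = 2346*(-47) = -110262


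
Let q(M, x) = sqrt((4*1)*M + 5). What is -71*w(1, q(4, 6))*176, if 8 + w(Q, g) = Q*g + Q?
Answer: 87472 - 12496*sqrt(21) ≈ 30208.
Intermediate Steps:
q(M, x) = sqrt(5 + 4*M) (q(M, x) = sqrt(4*M + 5) = sqrt(5 + 4*M))
w(Q, g) = -8 + Q + Q*g (w(Q, g) = -8 + (Q*g + Q) = -8 + (Q + Q*g) = -8 + Q + Q*g)
-71*w(1, q(4, 6))*176 = -71*(-8 + 1 + 1*sqrt(5 + 4*4))*176 = -71*(-8 + 1 + 1*sqrt(5 + 16))*176 = -71*(-8 + 1 + 1*sqrt(21))*176 = -71*(-8 + 1 + sqrt(21))*176 = -71*(-7 + sqrt(21))*176 = (497 - 71*sqrt(21))*176 = 87472 - 12496*sqrt(21)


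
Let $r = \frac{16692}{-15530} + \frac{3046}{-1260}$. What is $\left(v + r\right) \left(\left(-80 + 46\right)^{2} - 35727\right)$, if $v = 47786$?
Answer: $- \frac{323238350276195}{195678} \approx -1.6519 \cdot 10^{9}$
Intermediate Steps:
$r = - \frac{683363}{195678}$ ($r = 16692 \left(- \frac{1}{15530}\right) + 3046 \left(- \frac{1}{1260}\right) = - \frac{8346}{7765} - \frac{1523}{630} = - \frac{683363}{195678} \approx -3.4923$)
$\left(v + r\right) \left(\left(-80 + 46\right)^{2} - 35727\right) = \left(47786 - \frac{683363}{195678}\right) \left(\left(-80 + 46\right)^{2} - 35727\right) = \frac{9349985545 \left(\left(-34\right)^{2} - 35727\right)}{195678} = \frac{9349985545 \left(1156 - 35727\right)}{195678} = \frac{9349985545}{195678} \left(-34571\right) = - \frac{323238350276195}{195678}$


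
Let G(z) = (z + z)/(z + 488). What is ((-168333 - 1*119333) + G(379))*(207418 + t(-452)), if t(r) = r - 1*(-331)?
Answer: -17233681976736/289 ≈ -5.9632e+10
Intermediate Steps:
t(r) = 331 + r (t(r) = r + 331 = 331 + r)
G(z) = 2*z/(488 + z) (G(z) = (2*z)/(488 + z) = 2*z/(488 + z))
((-168333 - 1*119333) + G(379))*(207418 + t(-452)) = ((-168333 - 1*119333) + 2*379/(488 + 379))*(207418 + (331 - 452)) = ((-168333 - 119333) + 2*379/867)*(207418 - 121) = (-287666 + 2*379*(1/867))*207297 = (-287666 + 758/867)*207297 = -249405664/867*207297 = -17233681976736/289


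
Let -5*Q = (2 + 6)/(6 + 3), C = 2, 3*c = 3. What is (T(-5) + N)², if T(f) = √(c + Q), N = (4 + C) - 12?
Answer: (-90 + √185)²/225 ≈ 25.941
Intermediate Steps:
c = 1 (c = (⅓)*3 = 1)
N = -6 (N = (4 + 2) - 12 = 6 - 12 = -6)
Q = -8/45 (Q = -(2 + 6)/(5*(6 + 3)) = -8/(5*9) = -⅕*8/9 = -8/45 ≈ -0.17778)
T(f) = √185/15 (T(f) = √(1 - 8/45) = √(37/45) = √185/15)
(T(-5) + N)² = (√185/15 - 6)² = (-6 + √185/15)²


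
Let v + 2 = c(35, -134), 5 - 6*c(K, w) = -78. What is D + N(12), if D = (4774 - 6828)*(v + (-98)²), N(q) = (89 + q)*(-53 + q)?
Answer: -59265188/3 ≈ -1.9755e+7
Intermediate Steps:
c(K, w) = 83/6 (c(K, w) = ⅚ - ⅙*(-78) = ⅚ + 13 = 83/6)
v = 71/6 (v = -2 + 83/6 = 71/6 ≈ 11.833)
N(q) = (-53 + q)*(89 + q)
D = -59252765/3 (D = (4774 - 6828)*(71/6 + (-98)²) = -2054*(71/6 + 9604) = -2054*57695/6 = -59252765/3 ≈ -1.9751e+7)
D + N(12) = -59252765/3 + (-4717 + 12² + 36*12) = -59252765/3 + (-4717 + 144 + 432) = -59252765/3 - 4141 = -59265188/3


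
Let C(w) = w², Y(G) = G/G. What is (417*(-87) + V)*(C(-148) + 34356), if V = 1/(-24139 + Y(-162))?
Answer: -24633511409390/12069 ≈ -2.0411e+9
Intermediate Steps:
Y(G) = 1
V = -1/24138 (V = 1/(-24139 + 1) = 1/(-24138) = -1/24138 ≈ -4.1428e-5)
(417*(-87) + V)*(C(-148) + 34356) = (417*(-87) - 1/24138)*((-148)² + 34356) = (-36279 - 1/24138)*(21904 + 34356) = -875702503/24138*56260 = -24633511409390/12069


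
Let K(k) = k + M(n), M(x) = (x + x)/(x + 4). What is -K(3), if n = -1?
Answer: -7/3 ≈ -2.3333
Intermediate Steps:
M(x) = 2*x/(4 + x) (M(x) = (2*x)/(4 + x) = 2*x/(4 + x))
K(k) = -⅔ + k (K(k) = k + 2*(-1)/(4 - 1) = k + 2*(-1)/3 = k + 2*(-1)*(⅓) = k - ⅔ = -⅔ + k)
-K(3) = -(-⅔ + 3) = -1*7/3 = -7/3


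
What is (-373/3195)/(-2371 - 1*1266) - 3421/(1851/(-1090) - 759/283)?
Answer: 1362503666409821/1744508017305 ≈ 781.02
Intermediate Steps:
(-373/3195)/(-2371 - 1*1266) - 3421/(1851/(-1090) - 759/283) = (-373*1/3195)/(-2371 - 1266) - 3421/(1851*(-1/1090) - 759*1/283) = -373/3195/(-3637) - 3421/(-1851/1090 - 759/283) = -373/3195*(-1/3637) - 3421/(-1351143/308470) = 373/11620215 - 3421*(-308470/1351143) = 373/11620215 + 1055275870/1351143 = 1362503666409821/1744508017305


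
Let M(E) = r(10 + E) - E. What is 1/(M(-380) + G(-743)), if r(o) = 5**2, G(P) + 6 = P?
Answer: -1/344 ≈ -0.0029070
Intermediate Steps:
G(P) = -6 + P
r(o) = 25
M(E) = 25 - E
1/(M(-380) + G(-743)) = 1/((25 - 1*(-380)) + (-6 - 743)) = 1/((25 + 380) - 749) = 1/(405 - 749) = 1/(-344) = -1/344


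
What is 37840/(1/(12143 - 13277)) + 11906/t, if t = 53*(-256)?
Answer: -291105244993/6784 ≈ -4.2911e+7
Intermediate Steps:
t = -13568
37840/(1/(12143 - 13277)) + 11906/t = 37840/(1/(12143 - 13277)) + 11906/(-13568) = 37840/(1/(-1134)) + 11906*(-1/13568) = 37840/(-1/1134) - 5953/6784 = 37840*(-1134) - 5953/6784 = -42910560 - 5953/6784 = -291105244993/6784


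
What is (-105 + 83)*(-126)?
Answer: 2772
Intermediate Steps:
(-105 + 83)*(-126) = -22*(-126) = 2772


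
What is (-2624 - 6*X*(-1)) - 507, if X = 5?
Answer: -3101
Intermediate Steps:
(-2624 - 6*X*(-1)) - 507 = (-2624 - 6*5*(-1)) - 507 = (-2624 - 30*(-1)) - 507 = (-2624 + 30) - 507 = -2594 - 507 = -3101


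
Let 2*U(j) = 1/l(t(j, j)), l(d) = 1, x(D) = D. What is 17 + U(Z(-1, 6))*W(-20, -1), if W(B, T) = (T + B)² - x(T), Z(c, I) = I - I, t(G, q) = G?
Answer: 238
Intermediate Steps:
Z(c, I) = 0
W(B, T) = (B + T)² - T (W(B, T) = (T + B)² - T = (B + T)² - T)
U(j) = ½ (U(j) = (½)/1 = (½)*1 = ½)
17 + U(Z(-1, 6))*W(-20, -1) = 17 + ((-20 - 1)² - 1*(-1))/2 = 17 + ((-21)² + 1)/2 = 17 + (441 + 1)/2 = 17 + (½)*442 = 17 + 221 = 238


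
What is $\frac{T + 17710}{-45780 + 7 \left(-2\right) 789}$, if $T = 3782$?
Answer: $- \frac{1194}{3157} \approx -0.37821$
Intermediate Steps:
$\frac{T + 17710}{-45780 + 7 \left(-2\right) 789} = \frac{3782 + 17710}{-45780 + 7 \left(-2\right) 789} = \frac{21492}{-45780 - 11046} = \frac{21492}{-56826} = 21492 \left(- \frac{1}{56826}\right) = - \frac{1194}{3157}$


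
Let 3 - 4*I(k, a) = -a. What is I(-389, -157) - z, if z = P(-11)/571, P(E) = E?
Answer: -43945/1142 ≈ -38.481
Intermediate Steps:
I(k, a) = 3/4 + a/4 (I(k, a) = 3/4 - (-1)*a/4 = 3/4 + a/4)
z = -11/571 ≈ -0.019264
I(-389, -157) - z = (3/4 + (1/4)*(-157)) - 1*(-11/571) = (3/4 - 157/4) + 11/571 = -77/2 + 11/571 = -43945/1142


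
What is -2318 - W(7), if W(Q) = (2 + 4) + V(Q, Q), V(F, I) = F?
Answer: -2331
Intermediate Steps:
W(Q) = 6 + Q (W(Q) = (2 + 4) + Q = 6 + Q)
-2318 - W(7) = -2318 - (6 + 7) = -2318 - 1*13 = -2318 - 13 = -2331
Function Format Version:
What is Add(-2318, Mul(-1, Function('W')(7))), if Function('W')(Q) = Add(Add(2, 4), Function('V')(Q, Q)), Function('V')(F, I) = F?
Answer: -2331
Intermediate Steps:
Function('W')(Q) = Add(6, Q) (Function('W')(Q) = Add(Add(2, 4), Q) = Add(6, Q))
Add(-2318, Mul(-1, Function('W')(7))) = Add(-2318, Mul(-1, Add(6, 7))) = Add(-2318, Mul(-1, 13)) = Add(-2318, -13) = -2331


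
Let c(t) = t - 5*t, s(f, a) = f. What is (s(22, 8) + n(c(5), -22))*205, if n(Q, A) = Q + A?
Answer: -4100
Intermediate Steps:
c(t) = -4*t
n(Q, A) = A + Q
(s(22, 8) + n(c(5), -22))*205 = (22 + (-22 - 4*5))*205 = (22 + (-22 - 20))*205 = (22 - 42)*205 = -20*205 = -4100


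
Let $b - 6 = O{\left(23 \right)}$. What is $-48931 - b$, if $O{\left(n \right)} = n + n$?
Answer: $-48983$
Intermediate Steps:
$O{\left(n \right)} = 2 n$
$b = 52$ ($b = 6 + 2 \cdot 23 = 6 + 46 = 52$)
$-48931 - b = -48931 - 52 = -48983$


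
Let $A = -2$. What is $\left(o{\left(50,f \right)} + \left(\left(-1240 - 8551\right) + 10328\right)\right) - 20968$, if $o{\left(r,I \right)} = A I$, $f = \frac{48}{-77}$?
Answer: $- \frac{1573091}{77} \approx -20430.0$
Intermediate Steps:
$f = - \frac{48}{77}$ ($f = 48 \left(- \frac{1}{77}\right) = - \frac{48}{77} \approx -0.62338$)
$o{\left(r,I \right)} = - 2 I$
$\left(o{\left(50,f \right)} + \left(\left(-1240 - 8551\right) + 10328\right)\right) - 20968 = \left(\left(-2\right) \left(- \frac{48}{77}\right) + \left(\left(-1240 - 8551\right) + 10328\right)\right) - 20968 = \left(\frac{96}{77} + \left(-9791 + 10328\right)\right) - 20968 = \left(\frac{96}{77} + 537\right) - 20968 = \frac{41445}{77} - 20968 = - \frac{1573091}{77}$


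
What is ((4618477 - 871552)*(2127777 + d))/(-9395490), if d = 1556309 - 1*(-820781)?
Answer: -86561019405/48182 ≈ -1.7965e+6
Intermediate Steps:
d = 2377090 (d = 1556309 + 820781 = 2377090)
((4618477 - 871552)*(2127777 + d))/(-9395490) = ((4618477 - 871552)*(2127777 + 2377090))/(-9395490) = (3746925*4504867)*(-1/9395490) = 16879398783975*(-1/9395490) = -86561019405/48182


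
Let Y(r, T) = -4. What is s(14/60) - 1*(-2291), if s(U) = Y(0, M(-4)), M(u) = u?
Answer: 2287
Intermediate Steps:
s(U) = -4
s(14/60) - 1*(-2291) = -4 - 1*(-2291) = -4 + 2291 = 2287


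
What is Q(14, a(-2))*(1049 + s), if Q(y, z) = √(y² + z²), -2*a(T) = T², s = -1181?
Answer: -1320*√2 ≈ -1866.8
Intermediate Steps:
a(T) = -T²/2
Q(14, a(-2))*(1049 + s) = √(14² + (-½*(-2)²)²)*(1049 - 1181) = √(196 + (-½*4)²)*(-132) = √(196 + (-2)²)*(-132) = √(196 + 4)*(-132) = √200*(-132) = (10*√2)*(-132) = -1320*√2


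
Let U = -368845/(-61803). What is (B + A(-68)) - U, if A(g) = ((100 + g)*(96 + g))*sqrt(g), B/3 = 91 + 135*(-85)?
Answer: -2111064901/61803 + 1792*I*sqrt(17) ≈ -34158.0 + 7388.6*I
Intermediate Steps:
B = -34152 (B = 3*(91 + 135*(-85)) = 3*(91 - 11475) = 3*(-11384) = -34152)
A(g) = sqrt(g)*(96 + g)*(100 + g) (A(g) = ((96 + g)*(100 + g))*sqrt(g) = sqrt(g)*(96 + g)*(100 + g))
U = 368845/61803 (U = -368845*(-1/61803) = 368845/61803 ≈ 5.9681)
(B + A(-68)) - U = (-34152 + sqrt(-68)*(9600 + (-68)**2 + 196*(-68))) - 1*368845/61803 = (-34152 + (2*I*sqrt(17))*(9600 + 4624 - 13328)) - 368845/61803 = (-34152 + (2*I*sqrt(17))*896) - 368845/61803 = (-34152 + 1792*I*sqrt(17)) - 368845/61803 = -2111064901/61803 + 1792*I*sqrt(17)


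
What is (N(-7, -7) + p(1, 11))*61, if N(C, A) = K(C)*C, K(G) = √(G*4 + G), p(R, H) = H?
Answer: 671 - 427*I*√35 ≈ 671.0 - 2526.2*I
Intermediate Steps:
K(G) = √5*√G (K(G) = √(4*G + G) = √(5*G) = √5*√G)
N(C, A) = √5*C^(3/2) (N(C, A) = (√5*√C)*C = √5*C^(3/2))
(N(-7, -7) + p(1, 11))*61 = (√5*(-7)^(3/2) + 11)*61 = (√5*(-7*I*√7) + 11)*61 = (-7*I*√35 + 11)*61 = (11 - 7*I*√35)*61 = 671 - 427*I*√35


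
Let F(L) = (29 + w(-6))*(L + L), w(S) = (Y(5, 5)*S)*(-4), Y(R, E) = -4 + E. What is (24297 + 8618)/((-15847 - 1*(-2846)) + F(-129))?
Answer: -6583/5335 ≈ -1.2339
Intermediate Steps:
w(S) = -4*S (w(S) = ((-4 + 5)*S)*(-4) = (1*S)*(-4) = S*(-4) = -4*S)
F(L) = 106*L (F(L) = (29 - 4*(-6))*(L + L) = (29 + 24)*(2*L) = 53*(2*L) = 106*L)
(24297 + 8618)/((-15847 - 1*(-2846)) + F(-129)) = (24297 + 8618)/((-15847 - 1*(-2846)) + 106*(-129)) = 32915/((-15847 + 2846) - 13674) = 32915/(-13001 - 13674) = 32915/(-26675) = 32915*(-1/26675) = -6583/5335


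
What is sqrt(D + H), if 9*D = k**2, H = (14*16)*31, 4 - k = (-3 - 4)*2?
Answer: 2*sqrt(1745) ≈ 83.546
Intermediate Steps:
k = 18 (k = 4 - (-3 - 4)*2 = 4 - (-7)*2 = 4 - 1*(-14) = 4 + 14 = 18)
H = 6944 (H = 224*31 = 6944)
D = 36 (D = (1/9)*18**2 = (1/9)*324 = 36)
sqrt(D + H) = sqrt(36 + 6944) = sqrt(6980) = 2*sqrt(1745)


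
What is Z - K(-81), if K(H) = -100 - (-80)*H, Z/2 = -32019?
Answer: -57458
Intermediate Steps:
Z = -64038 (Z = 2*(-32019) = -64038)
K(H) = -100 + 80*H
Z - K(-81) = -64038 - (-100 + 80*(-81)) = -64038 - (-100 - 6480) = -64038 - 1*(-6580) = -64038 + 6580 = -57458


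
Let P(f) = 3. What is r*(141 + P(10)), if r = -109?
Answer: -15696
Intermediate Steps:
r*(141 + P(10)) = -109*(141 + 3) = -109*144 = -15696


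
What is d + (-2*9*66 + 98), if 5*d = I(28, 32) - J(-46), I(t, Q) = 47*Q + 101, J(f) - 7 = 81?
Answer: -3933/5 ≈ -786.60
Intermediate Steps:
J(f) = 88 (J(f) = 7 + 81 = 88)
I(t, Q) = 101 + 47*Q
d = 1517/5 (d = ((101 + 47*32) - 1*88)/5 = ((101 + 1504) - 88)/5 = (1605 - 88)/5 = (⅕)*1517 = 1517/5 ≈ 303.40)
d + (-2*9*66 + 98) = 1517/5 + (-2*9*66 + 98) = 1517/5 + (-18*66 + 98) = 1517/5 + (-1188 + 98) = 1517/5 - 1090 = -3933/5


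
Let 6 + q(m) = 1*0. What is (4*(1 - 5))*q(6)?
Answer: 96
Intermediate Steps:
q(m) = -6 (q(m) = -6 + 1*0 = -6 + 0 = -6)
(4*(1 - 5))*q(6) = (4*(1 - 5))*(-6) = (4*(-4))*(-6) = -16*(-6) = 96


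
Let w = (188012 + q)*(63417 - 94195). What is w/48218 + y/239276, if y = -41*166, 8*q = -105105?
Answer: -31410924780229/281400248 ≈ -1.1162e+5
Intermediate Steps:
q = -105105/8 (q = (⅛)*(-105105) = -105105/8 ≈ -13138.)
w = -21529072499/4 (w = (188012 - 105105/8)*(63417 - 94195) = (1398991/8)*(-30778) = -21529072499/4 ≈ -5.3823e+9)
y = -6806
w/48218 + y/239276 = -21529072499/4/48218 - 6806/239276 = -21529072499/4*1/48218 - 6806*1/239276 = -21529072499/192872 - 83/2918 = -31410924780229/281400248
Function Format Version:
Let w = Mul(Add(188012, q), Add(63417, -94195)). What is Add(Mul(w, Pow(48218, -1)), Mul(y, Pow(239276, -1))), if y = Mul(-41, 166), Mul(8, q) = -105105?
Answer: Rational(-31410924780229, 281400248) ≈ -1.1162e+5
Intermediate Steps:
q = Rational(-105105, 8) (q = Mul(Rational(1, 8), -105105) = Rational(-105105, 8) ≈ -13138.)
w = Rational(-21529072499, 4) (w = Mul(Add(188012, Rational(-105105, 8)), Add(63417, -94195)) = Mul(Rational(1398991, 8), -30778) = Rational(-21529072499, 4) ≈ -5.3823e+9)
y = -6806
Add(Mul(w, Pow(48218, -1)), Mul(y, Pow(239276, -1))) = Add(Mul(Rational(-21529072499, 4), Pow(48218, -1)), Mul(-6806, Pow(239276, -1))) = Add(Mul(Rational(-21529072499, 4), Rational(1, 48218)), Mul(-6806, Rational(1, 239276))) = Add(Rational(-21529072499, 192872), Rational(-83, 2918)) = Rational(-31410924780229, 281400248)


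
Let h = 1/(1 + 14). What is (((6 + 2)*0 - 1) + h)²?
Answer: 196/225 ≈ 0.87111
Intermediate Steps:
h = 1/15 ≈ 0.066667
(((6 + 2)*0 - 1) + h)² = (((6 + 2)*0 - 1) + 1/15)² = ((8*0 - 1) + 1/15)² = ((0 - 1) + 1/15)² = (-1 + 1/15)² = (-14/15)² = 196/225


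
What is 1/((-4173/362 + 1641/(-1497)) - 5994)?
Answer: -180638/1085024513 ≈ -0.00016648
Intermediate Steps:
1/((-4173/362 + 1641/(-1497)) - 5994) = 1/((-4173*1/362 + 1641*(-1/1497)) - 5994) = 1/((-4173/362 - 547/499) - 5994) = 1/(-2280341/180638 - 5994) = 1/(-1085024513/180638) = -180638/1085024513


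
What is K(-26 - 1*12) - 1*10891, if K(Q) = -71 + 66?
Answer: -10896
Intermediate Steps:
K(Q) = -5
K(-26 - 1*12) - 1*10891 = -5 - 1*10891 = -5 - 10891 = -10896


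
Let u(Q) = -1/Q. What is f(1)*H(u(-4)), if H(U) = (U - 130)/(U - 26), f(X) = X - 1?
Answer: 0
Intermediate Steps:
f(X) = -1 + X
H(U) = (-130 + U)/(-26 + U)
f(1)*H(u(-4)) = (-1 + 1)*((-130 - 1/(-4))/(-26 - 1/(-4))) = 0*((-130 - 1*(-¼))/(-26 - 1*(-¼))) = 0*((-130 + ¼)/(-26 + ¼)) = 0*(-519/4/(-103/4)) = 0*(-4/103*(-519/4)) = 0*(519/103) = 0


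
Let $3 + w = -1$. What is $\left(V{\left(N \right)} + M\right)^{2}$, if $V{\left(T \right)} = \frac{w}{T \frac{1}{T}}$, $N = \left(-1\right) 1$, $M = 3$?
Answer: $1$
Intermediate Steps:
$N = -1$
$w = -4$ ($w = -3 - 1 = -4$)
$V{\left(T \right)} = -4$ ($V{\left(T \right)} = - \frac{4}{T \frac{1}{T}} = - \frac{4}{1} = \left(-4\right) 1 = -4$)
$\left(V{\left(N \right)} + M\right)^{2} = \left(-4 + 3\right)^{2} = \left(-1\right)^{2} = 1$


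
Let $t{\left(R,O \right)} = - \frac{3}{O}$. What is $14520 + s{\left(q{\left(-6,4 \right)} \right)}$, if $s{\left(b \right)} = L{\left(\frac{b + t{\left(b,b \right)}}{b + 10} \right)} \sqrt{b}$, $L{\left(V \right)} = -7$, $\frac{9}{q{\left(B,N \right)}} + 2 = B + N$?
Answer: $14520 - \frac{21 i}{2} \approx 14520.0 - 10.5 i$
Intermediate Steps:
$q{\left(B,N \right)} = \frac{9}{-2 + B + N}$ ($q{\left(B,N \right)} = \frac{9}{-2 + \left(B + N\right)} = \frac{9}{-2 + B + N}$)
$s{\left(b \right)} = - 7 \sqrt{b}$
$14520 + s{\left(q{\left(-6,4 \right)} \right)} = 14520 - 7 \sqrt{\frac{9}{-2 - 6 + 4}} = 14520 - 7 \sqrt{\frac{9}{-4}} = 14520 - 7 \sqrt{9 \left(- \frac{1}{4}\right)} = 14520 - 7 \sqrt{- \frac{9}{4}} = 14520 - 7 \frac{3 i}{2} = 14520 - \frac{21 i}{2}$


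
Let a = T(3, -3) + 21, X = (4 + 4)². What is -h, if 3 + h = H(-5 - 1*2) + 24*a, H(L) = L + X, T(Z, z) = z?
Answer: -486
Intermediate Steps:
X = 64 (X = 8² = 64)
a = 18 (a = -3 + 21 = 18)
H(L) = 64 + L (H(L) = L + 64 = 64 + L)
h = 486 (h = -3 + ((64 + (-5 - 1*2)) + 24*18) = -3 + ((64 + (-5 - 2)) + 432) = -3 + ((64 - 7) + 432) = -3 + (57 + 432) = -3 + 489 = 486)
-h = -1*486 = -486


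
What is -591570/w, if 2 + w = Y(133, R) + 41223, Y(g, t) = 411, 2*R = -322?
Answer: -295785/20816 ≈ -14.210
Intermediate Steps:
R = -161 (R = (½)*(-322) = -161)
w = 41632 (w = -2 + (411 + 41223) = -2 + 41634 = 41632)
-591570/w = -591570/41632 = -591570*1/41632 = -295785/20816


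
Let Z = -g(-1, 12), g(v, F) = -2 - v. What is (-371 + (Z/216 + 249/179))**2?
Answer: 204214989125161/1494904896 ≈ 1.3661e+5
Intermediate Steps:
Z = 1 (Z = -(-2 - 1*(-1)) = -(-2 + 1) = -1*(-1) = 1)
(-371 + (Z/216 + 249/179))**2 = (-371 + (1/216 + 249/179))**2 = (-371 + 53963/38664)**2 = (-14290381/38664)**2 = 204214989125161/1494904896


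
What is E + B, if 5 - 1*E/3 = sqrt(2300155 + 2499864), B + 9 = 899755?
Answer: 899761 - 3*sqrt(4800019) ≈ 8.9319e+5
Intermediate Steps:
B = 899746 (B = -9 + 899755 = 899746)
E = 15 - 3*sqrt(4800019) (E = 15 - 3*sqrt(2300155 + 2499864) = 15 - 3*sqrt(4800019) ≈ -6557.7)
E + B = (15 - 3*sqrt(4800019)) + 899746 = 899761 - 3*sqrt(4800019)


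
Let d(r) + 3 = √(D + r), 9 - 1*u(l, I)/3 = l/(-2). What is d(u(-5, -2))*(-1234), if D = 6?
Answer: 3702 - 617*√102 ≈ -2529.4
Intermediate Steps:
u(l, I) = 27 + 3*l/2 (u(l, I) = 27 - 3*l/(-2) = 27 - 3*l*(-1)/2 = 27 - (-3)*l/2 = 27 + 3*l/2)
d(r) = -3 + √(6 + r)
d(u(-5, -2))*(-1234) = (-3 + √(6 + (27 + (3/2)*(-5))))*(-1234) = (-3 + √(6 + (27 - 15/2)))*(-1234) = (-3 + √(6 + 39/2))*(-1234) = (-3 + √(51/2))*(-1234) = (-3 + √102/2)*(-1234) = 3702 - 617*√102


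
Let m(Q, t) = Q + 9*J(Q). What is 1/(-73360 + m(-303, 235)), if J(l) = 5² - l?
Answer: -1/70711 ≈ -1.4142e-5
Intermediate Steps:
J(l) = 25 - l
m(Q, t) = 225 - 8*Q (m(Q, t) = Q + 9*(25 - Q) = Q + (225 - 9*Q) = 225 - 8*Q)
1/(-73360 + m(-303, 235)) = 1/(-73360 + (225 - 8*(-303))) = 1/(-73360 + (225 + 2424)) = 1/(-73360 + 2649) = 1/(-70711) = -1/70711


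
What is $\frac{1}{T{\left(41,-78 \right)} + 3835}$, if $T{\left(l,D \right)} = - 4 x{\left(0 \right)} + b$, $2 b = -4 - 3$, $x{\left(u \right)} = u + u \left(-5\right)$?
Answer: $\frac{2}{7663} \approx 0.00026099$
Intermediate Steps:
$x{\left(u \right)} = - 4 u$ ($x{\left(u \right)} = u - 5 u = - 4 u$)
$b = - \frac{7}{2}$ ($b = \frac{-4 - 3}{2} = \frac{1}{2} \left(-7\right) = - \frac{7}{2} \approx -3.5$)
$T{\left(l,D \right)} = - \frac{7}{2}$ ($T{\left(l,D \right)} = - 4 \left(\left(-4\right) 0\right) - \frac{7}{2} = \left(-4\right) 0 - \frac{7}{2} = 0 - \frac{7}{2} = - \frac{7}{2}$)
$\frac{1}{T{\left(41,-78 \right)} + 3835} = \frac{1}{- \frac{7}{2} + 3835} = \frac{1}{\frac{7663}{2}} = \frac{2}{7663}$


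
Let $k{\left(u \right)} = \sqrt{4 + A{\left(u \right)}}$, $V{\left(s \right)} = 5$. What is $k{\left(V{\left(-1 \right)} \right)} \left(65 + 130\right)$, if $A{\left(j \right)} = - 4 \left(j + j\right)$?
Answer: $1170 i \approx 1170.0 i$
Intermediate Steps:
$A{\left(j \right)} = - 8 j$ ($A{\left(j \right)} = - 4 \cdot 2 j = - 8 j$)
$k{\left(u \right)} = \sqrt{4 - 8 u}$
$k{\left(V{\left(-1 \right)} \right)} \left(65 + 130\right) = 2 \sqrt{1 - 10} \left(65 + 130\right) = 2 \sqrt{1 - 10} \cdot 195 = 2 \sqrt{-9} \cdot 195 = 2 \cdot 3 i 195 = 6 i 195 = 1170 i$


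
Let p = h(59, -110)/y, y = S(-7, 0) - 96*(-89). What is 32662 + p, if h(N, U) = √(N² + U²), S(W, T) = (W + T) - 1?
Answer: 32662 + √15581/8536 ≈ 32662.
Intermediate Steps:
S(W, T) = -1 + T + W (S(W, T) = (T + W) - 1 = -1 + T + W)
y = 8536 (y = (-1 + 0 - 7) - 96*(-89) = -8 + 8544 = 8536)
p = √15581/8536 (p = √(59² + (-110)²)/8536 = √(3481 + 12100)*(1/8536) = √15581*(1/8536) = √15581/8536 ≈ 0.014623)
32662 + p = 32662 + √15581/8536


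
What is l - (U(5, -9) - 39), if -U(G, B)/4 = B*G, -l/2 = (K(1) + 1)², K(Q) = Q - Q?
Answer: -143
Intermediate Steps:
K(Q) = 0
l = -2 (l = -2*(0 + 1)² = -2*1² = -2*1 = -2)
U(G, B) = -4*B*G
l - (U(5, -9) - 39) = -2 - (-4*(-9)*5 - 39) = -2 - (180 - 39) = -2 - 1*141 = -2 - 141 = -143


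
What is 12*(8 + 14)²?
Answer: 5808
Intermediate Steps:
12*(8 + 14)² = 12*22² = 12*484 = 5808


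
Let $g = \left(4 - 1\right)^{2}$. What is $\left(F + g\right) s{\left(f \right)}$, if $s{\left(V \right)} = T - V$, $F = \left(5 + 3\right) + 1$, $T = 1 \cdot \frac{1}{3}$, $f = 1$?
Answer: $-12$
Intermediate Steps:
$T = \frac{1}{3}$ ($T = 1 \cdot \frac{1}{3} = \frac{1}{3} \approx 0.33333$)
$F = 9$ ($F = 8 + 1 = 9$)
$s{\left(V \right)} = \frac{1}{3} - V$
$g = 9$ ($g = 3^{2} = 9$)
$\left(F + g\right) s{\left(f \right)} = \left(9 + 9\right) \left(\frac{1}{3} - 1\right) = 18 \left(\frac{1}{3} - 1\right) = 18 \left(- \frac{2}{3}\right) = -12$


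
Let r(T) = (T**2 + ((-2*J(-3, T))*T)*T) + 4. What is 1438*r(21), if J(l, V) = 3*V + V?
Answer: -105898634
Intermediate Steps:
J(l, V) = 4*V
r(T) = 4 + T**2 - 8*T**3 (r(T) = (T**2 + ((-8*T)*T)*T) + 4 = (T**2 + (-8*T**2)*T) + 4 = (T**2 - 8*T**3) + 4 = 4 + T**2 - 8*T**3)
1438*r(21) = 1438*(4 + 21**2 - 8*21**3) = 1438*(4 + 441 - 8*9261) = 1438*(4 + 441 - 74088) = 1438*(-73643) = -105898634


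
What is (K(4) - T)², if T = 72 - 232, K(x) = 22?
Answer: 33124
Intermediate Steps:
T = -160
(K(4) - T)² = (22 - 1*(-160))² = (22 + 160)² = 182² = 33124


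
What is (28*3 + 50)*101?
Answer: 13534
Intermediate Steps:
(28*3 + 50)*101 = (84 + 50)*101 = 134*101 = 13534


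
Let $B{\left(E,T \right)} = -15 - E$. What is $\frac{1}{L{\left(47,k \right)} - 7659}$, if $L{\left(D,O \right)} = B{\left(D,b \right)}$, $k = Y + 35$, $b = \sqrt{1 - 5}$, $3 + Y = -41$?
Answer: $- \frac{1}{7721} \approx -0.00012952$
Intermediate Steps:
$Y = -44$ ($Y = -3 - 41 = -44$)
$b = 2 i$ ($b = \sqrt{-4} = 2 i \approx 2.0 i$)
$k = -9$ ($k = -44 + 35 = -9$)
$L{\left(D,O \right)} = -15 - D$
$\frac{1}{L{\left(47,k \right)} - 7659} = \frac{1}{\left(-15 - 47\right) - 7659} = \frac{1}{-62 - 7659} = \frac{1}{-7721} = - \frac{1}{7721}$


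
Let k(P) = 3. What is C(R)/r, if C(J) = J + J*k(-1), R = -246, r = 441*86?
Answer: -164/6321 ≈ -0.025945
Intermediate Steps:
r = 37926
C(J) = 4*J (C(J) = J + J*3 = J + 3*J = 4*J)
C(R)/r = (4*(-246))/37926 = -984*1/37926 = -164/6321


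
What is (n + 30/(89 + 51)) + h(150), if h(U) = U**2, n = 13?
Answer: 315185/14 ≈ 22513.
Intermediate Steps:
(n + 30/(89 + 51)) + h(150) = (13 + 30/(89 + 51)) + 150**2 = (13 + 30/140) + 22500 = (13 + 30*(1/140)) + 22500 = (13 + 3/14) + 22500 = 185/14 + 22500 = 315185/14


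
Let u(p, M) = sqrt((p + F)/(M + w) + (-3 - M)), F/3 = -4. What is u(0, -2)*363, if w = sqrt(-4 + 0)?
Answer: 363*sqrt(2 + 3*I) ≈ 607.72 + 325.24*I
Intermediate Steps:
F = -12 (F = 3*(-4) = -12)
w = 2*I (w = sqrt(-4) = 2*I ≈ 2.0*I)
u(p, M) = sqrt(-3 - M + (-12 + p)/(M + 2*I)) (u(p, M) = sqrt((p - 12)/(M + 2*I) + (-3 - M)) = sqrt((-12 + p)/(M + 2*I) + (-3 - M)) = sqrt(-3 - M + (-12 + p)/(M + 2*I)))
u(0, -2)*363 = sqrt((-12 + 0 - (3 - 2)*(-2 + 2*I))/(-2 + 2*I))*363 = sqrt(((-2 - 2*I)/8)*(-12 + 0 - 1*1*(-2 + 2*I)))*363 = sqrt(((-2 - 2*I)/8)*(-12 + 0 + (2 - 2*I)))*363 = sqrt(((-2 - 2*I)/8)*(-10 - 2*I))*363 = sqrt((-10 - 2*I)*(-2 - 2*I)/8)*363 = (sqrt(2)*sqrt((-10 - 2*I)*(-2 - 2*I))/4)*363 = 363*sqrt(2)*sqrt((-10 - 2*I)*(-2 - 2*I))/4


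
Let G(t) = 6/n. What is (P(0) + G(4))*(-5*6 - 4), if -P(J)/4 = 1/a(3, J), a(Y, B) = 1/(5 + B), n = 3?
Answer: 612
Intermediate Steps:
P(J) = -20 - 4*J (P(J) = -(20 + 4*J) = -4*(5 + J) = -20 - 4*J)
G(t) = 2 (G(t) = 6/3 = 6*(1/3) = 2)
(P(0) + G(4))*(-5*6 - 4) = ((-20 - 4*0) + 2)*(-5*6 - 4) = ((-20 + 0) + 2)*(-30 - 4) = (-20 + 2)*(-34) = -18*(-34) = 612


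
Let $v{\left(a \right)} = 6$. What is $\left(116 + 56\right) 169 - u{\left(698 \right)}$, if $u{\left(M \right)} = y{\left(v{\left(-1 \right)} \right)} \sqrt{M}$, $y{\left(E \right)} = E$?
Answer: $29068 - 6 \sqrt{698} \approx 28909.0$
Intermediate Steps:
$u{\left(M \right)} = 6 \sqrt{M}$
$\left(116 + 56\right) 169 - u{\left(698 \right)} = \left(116 + 56\right) 169 - 6 \sqrt{698} = 172 \cdot 169 - 6 \sqrt{698} = 29068 - 6 \sqrt{698}$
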